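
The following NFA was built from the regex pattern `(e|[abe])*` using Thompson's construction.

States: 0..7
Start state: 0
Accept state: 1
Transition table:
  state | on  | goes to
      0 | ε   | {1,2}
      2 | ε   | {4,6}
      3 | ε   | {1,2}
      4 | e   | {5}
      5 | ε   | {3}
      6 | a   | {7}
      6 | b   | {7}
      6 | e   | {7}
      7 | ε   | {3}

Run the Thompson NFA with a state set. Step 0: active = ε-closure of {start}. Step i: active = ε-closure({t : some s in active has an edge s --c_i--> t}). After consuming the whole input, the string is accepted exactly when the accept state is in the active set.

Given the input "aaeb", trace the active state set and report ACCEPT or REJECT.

initial (ε-close {0}): {0,1,2,4,6}
'a' @ 1: {1,2,3,4,6,7}  [accepting]
'a' @ 2: {1,2,3,4,6,7}  [accepting]
'e' @ 3: {1,2,3,4,5,6,7}  [accepting]
'b' @ 4: {1,2,3,4,6,7}  [accepting]
after full input: {1,2,3,4,6,7}  (accept=1 in)

Answer: ACCEPT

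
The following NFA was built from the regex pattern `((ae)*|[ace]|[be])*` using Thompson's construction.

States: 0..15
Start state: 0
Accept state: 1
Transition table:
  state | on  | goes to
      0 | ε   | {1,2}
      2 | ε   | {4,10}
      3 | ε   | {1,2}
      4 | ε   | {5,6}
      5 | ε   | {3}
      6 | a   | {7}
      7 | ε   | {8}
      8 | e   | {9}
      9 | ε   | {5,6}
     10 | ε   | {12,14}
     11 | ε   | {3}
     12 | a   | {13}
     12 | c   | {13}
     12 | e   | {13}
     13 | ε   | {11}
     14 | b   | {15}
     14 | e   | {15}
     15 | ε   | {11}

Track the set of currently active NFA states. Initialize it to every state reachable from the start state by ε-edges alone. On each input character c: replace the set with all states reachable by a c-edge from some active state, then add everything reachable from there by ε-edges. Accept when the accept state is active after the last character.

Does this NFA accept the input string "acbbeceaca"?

initial (ε-close {0}): {0,1,2,3,4,5,6,10,12,14}
'a' @ 1: {1,2,3,4,5,6,7,8,10,11,12,13,14}  (accept∈set)
'c' @ 2: {1,2,3,4,5,6,10,11,12,13,14}  (accept∈set)
'b' @ 3: {1,2,3,4,5,6,10,11,12,14,15}  (accept∈set)
'b' @ 4: {1,2,3,4,5,6,10,11,12,14,15}  (accept∈set)
'e' @ 5: {1,2,3,4,5,6,10,11,12,13,14,15}  (accept∈set)
'c' @ 6: {1,2,3,4,5,6,10,11,12,13,14}  (accept∈set)
'e' @ 7: {1,2,3,4,5,6,10,11,12,13,14,15}  (accept∈set)
'a' @ 8: {1,2,3,4,5,6,7,8,10,11,12,13,14}  (accept∈set)
'c' @ 9: {1,2,3,4,5,6,10,11,12,13,14}  (accept∈set)
'a' @ 10: {1,2,3,4,5,6,7,8,10,11,12,13,14}  (accept∈set)
final: {1,2,3,4,5,6,7,8,10,11,12,13,14}; accept 1 in set

Answer: ACCEPT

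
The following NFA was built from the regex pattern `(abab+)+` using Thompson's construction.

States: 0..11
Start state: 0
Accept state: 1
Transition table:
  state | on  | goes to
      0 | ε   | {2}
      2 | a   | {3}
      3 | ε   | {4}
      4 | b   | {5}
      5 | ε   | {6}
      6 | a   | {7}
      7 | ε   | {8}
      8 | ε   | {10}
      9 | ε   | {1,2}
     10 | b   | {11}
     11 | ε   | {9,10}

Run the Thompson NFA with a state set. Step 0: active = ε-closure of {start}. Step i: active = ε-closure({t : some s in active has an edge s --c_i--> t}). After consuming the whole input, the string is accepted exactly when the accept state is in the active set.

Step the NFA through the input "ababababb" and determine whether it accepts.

S₀ = ε-closure({0}) = {0,2}
'a' @ 1: {3,4}
'b' @ 2: {5,6}
'a' @ 3: {7,8,10}
'b' @ 4: {1,2,9,10,11}  (accept∈set)
'a' @ 5: {3,4}
'b' @ 6: {5,6}
'a' @ 7: {7,8,10}
'b' @ 8: {1,2,9,10,11}  (accept∈set)
'b' @ 9: {1,2,9,10,11}  (accept∈set)
final: {1,2,9,10,11}; accept 1 in set

Answer: ACCEPT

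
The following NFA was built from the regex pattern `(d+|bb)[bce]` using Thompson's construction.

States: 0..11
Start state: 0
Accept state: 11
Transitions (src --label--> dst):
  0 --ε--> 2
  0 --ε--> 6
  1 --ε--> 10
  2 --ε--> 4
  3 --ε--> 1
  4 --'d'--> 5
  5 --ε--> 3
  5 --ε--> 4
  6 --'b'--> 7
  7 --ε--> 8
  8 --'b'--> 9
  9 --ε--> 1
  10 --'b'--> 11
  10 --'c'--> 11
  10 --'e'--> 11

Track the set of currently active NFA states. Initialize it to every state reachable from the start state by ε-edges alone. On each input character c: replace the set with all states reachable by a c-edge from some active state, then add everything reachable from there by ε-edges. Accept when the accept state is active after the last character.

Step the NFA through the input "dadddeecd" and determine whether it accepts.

start: ε-closure({0}) = {0,2,4,6}
'd' @ 1: {1,3,4,5,10}
'a' @ 2: {}  — state set empty
rest 'dddeecd' ignored (set empty)
after full input: {}  (accept=11 not in)

Answer: REJECT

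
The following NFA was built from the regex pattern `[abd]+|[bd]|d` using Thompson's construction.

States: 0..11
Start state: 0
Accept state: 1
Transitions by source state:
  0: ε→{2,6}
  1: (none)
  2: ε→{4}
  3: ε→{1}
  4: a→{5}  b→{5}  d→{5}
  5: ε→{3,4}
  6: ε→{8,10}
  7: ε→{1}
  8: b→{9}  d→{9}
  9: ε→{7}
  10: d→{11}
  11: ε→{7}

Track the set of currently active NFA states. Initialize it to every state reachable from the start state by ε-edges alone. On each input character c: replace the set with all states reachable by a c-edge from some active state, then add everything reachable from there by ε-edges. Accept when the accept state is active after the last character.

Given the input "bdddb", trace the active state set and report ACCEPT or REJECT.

start: ε-closure({0}) = {0,2,4,6,8,10}
'b' @ 1: {1,3,4,5,7,9}  ✓accept
'd' @ 2: {1,3,4,5}  ✓accept
'd' @ 3: {1,3,4,5}  ✓accept
'd' @ 4: {1,3,4,5}  ✓accept
'b' @ 5: {1,3,4,5}  ✓accept
after full input: {1,3,4,5}  (accept=1 in)

Answer: ACCEPT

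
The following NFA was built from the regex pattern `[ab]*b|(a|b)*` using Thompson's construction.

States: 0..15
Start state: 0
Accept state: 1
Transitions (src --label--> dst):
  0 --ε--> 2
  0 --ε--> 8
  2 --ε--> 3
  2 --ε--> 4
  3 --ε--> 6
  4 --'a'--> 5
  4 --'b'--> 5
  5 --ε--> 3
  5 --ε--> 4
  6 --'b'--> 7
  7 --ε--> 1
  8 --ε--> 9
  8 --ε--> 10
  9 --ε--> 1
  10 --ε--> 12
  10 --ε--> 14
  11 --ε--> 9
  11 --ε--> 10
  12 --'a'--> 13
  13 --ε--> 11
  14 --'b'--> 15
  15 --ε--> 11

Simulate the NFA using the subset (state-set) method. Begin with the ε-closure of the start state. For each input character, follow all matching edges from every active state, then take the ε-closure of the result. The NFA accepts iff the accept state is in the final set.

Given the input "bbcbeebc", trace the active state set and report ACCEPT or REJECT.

initial (ε-close {0}): {0,1,2,3,4,6,8,9,10,12,14}
'b' @ 1: {1,3,4,5,6,7,9,10,11,12,14,15}  ✓accept
'b' @ 2: {1,3,4,5,6,7,9,10,11,12,14,15}  ✓accept
'c' @ 3: {}  — no active states
rest 'beebc' ignored (set empty)
end set {} — state 1 not in

Answer: REJECT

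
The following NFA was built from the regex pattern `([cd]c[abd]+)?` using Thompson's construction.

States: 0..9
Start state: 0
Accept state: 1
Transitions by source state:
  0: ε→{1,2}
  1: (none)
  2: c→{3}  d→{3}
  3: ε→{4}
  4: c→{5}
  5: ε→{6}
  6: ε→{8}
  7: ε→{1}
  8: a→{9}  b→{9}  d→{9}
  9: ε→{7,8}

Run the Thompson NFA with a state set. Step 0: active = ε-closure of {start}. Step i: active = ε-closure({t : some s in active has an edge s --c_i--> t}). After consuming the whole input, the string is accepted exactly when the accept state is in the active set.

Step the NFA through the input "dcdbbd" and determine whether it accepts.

start: ε-closure({0}) = {0,1,2}
'd' @ 1: {3,4}
'c' @ 2: {5,6,8}
'd' @ 3: {1,7,8,9}  ✓accept
'b' @ 4: {1,7,8,9}  ✓accept
'b' @ 5: {1,7,8,9}  ✓accept
'd' @ 6: {1,7,8,9}  ✓accept
after full input: {1,7,8,9}  (accept=1 in)

Answer: ACCEPT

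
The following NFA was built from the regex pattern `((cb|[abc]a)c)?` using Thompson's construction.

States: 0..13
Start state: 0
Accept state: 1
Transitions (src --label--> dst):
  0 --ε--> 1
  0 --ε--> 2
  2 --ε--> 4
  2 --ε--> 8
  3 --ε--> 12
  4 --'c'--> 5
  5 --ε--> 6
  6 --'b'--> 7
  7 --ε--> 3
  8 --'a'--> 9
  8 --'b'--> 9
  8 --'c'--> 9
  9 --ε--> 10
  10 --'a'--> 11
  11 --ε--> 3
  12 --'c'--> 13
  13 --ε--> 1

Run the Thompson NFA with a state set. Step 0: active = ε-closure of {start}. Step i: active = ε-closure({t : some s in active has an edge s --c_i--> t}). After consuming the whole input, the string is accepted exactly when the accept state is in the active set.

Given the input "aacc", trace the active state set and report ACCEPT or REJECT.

Answer: REJECT

Trace:
start: ε-closure({0}) = {0,1,2,4,8}
'a' @ 1: {9,10}
'a' @ 2: {3,11,12}
'c' @ 3: {1,13}  ✓accept
'c' @ 4: {}  — no active states
end set {} — state 1 not in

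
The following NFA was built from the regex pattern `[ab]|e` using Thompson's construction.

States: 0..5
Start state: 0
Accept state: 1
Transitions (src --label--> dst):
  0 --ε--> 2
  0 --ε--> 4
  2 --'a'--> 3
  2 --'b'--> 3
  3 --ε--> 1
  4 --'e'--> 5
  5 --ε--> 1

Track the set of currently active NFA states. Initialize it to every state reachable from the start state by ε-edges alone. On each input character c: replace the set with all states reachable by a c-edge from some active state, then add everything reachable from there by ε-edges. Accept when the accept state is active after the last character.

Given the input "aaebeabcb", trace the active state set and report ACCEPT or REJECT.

Answer: REJECT

Trace:
start: ε-closure({0}) = {0,2,4}
'a' @ 1: {1,3}  [accepting]
'a' @ 2: {}  — state set empty
rest 'ebeabcb' ignored (set empty)
end set {} — state 1 not in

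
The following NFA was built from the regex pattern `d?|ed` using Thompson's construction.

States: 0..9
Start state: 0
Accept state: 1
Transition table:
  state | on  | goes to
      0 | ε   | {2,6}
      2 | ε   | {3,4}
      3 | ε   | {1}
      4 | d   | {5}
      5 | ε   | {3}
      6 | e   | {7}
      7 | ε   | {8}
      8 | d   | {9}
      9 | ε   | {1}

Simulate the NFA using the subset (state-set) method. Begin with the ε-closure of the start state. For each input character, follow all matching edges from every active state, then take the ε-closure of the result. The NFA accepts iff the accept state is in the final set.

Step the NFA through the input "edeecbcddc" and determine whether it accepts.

S₀ = ε-closure({0}) = {0,1,2,3,4,6}
'e' @ 1: {7,8}
'd' @ 2: {1,9}  (accept∈set)
'e' @ 3: {}  — state set empty
rest 'ecbcddc' ignored (set empty)
final: {}; accept 1 not in set

Answer: REJECT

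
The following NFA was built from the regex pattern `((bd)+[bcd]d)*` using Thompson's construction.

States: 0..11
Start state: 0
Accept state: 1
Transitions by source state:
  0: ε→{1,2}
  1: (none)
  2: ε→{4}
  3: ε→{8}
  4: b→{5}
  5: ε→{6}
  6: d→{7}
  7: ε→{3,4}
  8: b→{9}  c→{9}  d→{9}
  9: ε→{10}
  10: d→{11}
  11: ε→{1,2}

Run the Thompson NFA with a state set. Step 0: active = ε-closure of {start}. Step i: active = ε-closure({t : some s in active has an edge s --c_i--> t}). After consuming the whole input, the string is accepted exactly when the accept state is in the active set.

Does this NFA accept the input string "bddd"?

S₀ = ε-closure({0}) = {0,1,2,4}
'b' @ 1: {5,6}
'd' @ 2: {3,4,7,8}
'd' @ 3: {9,10}
'd' @ 4: {1,2,4,11}  ✓accept
end set {1,2,4,11} — state 1 in

Answer: ACCEPT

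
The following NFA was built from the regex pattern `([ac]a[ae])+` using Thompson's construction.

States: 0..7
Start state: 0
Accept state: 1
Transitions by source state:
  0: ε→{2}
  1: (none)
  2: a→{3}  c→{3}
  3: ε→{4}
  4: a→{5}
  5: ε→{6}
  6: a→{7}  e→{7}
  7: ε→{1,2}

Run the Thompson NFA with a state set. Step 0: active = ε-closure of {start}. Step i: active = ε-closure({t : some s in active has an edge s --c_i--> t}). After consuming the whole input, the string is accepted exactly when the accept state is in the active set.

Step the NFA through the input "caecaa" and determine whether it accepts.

Answer: ACCEPT

Derivation:
S₀ = ε-closure({0}) = {0,2}
'c' @ 1: {3,4}
'a' @ 2: {5,6}
'e' @ 3: {1,2,7}  (accept∈set)
'c' @ 4: {3,4}
'a' @ 5: {5,6}
'a' @ 6: {1,2,7}  (accept∈set)
after full input: {1,2,7}  (accept=1 in)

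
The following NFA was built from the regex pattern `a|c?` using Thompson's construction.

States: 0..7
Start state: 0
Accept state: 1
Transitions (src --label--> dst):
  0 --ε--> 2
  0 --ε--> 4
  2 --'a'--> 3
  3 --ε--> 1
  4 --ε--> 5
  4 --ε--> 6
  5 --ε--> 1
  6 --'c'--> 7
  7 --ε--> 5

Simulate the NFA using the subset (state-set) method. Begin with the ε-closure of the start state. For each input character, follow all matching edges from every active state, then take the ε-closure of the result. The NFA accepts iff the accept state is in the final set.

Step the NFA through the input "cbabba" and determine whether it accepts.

S₀ = ε-closure({0}) = {0,1,2,4,5,6}
'c' @ 1: {1,5,7}  ✓accept
'b' @ 2: {}  — dead — no transitions
rest 'abba' ignored (set empty)
after full input: {}  (accept=1 not in)

Answer: REJECT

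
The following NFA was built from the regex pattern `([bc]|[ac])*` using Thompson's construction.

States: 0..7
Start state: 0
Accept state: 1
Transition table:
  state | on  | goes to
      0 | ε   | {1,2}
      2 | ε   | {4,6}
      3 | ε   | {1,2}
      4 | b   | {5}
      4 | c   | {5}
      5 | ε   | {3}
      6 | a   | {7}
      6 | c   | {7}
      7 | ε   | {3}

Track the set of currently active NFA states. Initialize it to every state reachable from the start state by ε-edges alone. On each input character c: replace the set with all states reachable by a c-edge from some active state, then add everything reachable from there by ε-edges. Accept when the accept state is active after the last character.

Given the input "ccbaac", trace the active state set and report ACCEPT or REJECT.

start: ε-closure({0}) = {0,1,2,4,6}
'c' @ 1: {1,2,3,4,5,6,7}  (accept∈set)
'c' @ 2: {1,2,3,4,5,6,7}  (accept∈set)
'b' @ 3: {1,2,3,4,5,6}  (accept∈set)
'a' @ 4: {1,2,3,4,6,7}  (accept∈set)
'a' @ 5: {1,2,3,4,6,7}  (accept∈set)
'c' @ 6: {1,2,3,4,5,6,7}  (accept∈set)
after full input: {1,2,3,4,5,6,7}  (accept=1 in)

Answer: ACCEPT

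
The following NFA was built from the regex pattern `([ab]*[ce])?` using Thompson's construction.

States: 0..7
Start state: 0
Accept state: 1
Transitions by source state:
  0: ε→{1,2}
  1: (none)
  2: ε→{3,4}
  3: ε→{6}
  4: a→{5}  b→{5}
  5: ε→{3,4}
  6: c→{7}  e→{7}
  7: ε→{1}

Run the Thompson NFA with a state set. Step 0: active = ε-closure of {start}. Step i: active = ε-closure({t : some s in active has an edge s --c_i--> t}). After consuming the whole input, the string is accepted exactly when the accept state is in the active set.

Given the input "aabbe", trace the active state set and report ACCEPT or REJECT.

initial (ε-close {0}): {0,1,2,3,4,6}
'a' @ 1: {3,4,5,6}
'a' @ 2: {3,4,5,6}
'b' @ 3: {3,4,5,6}
'b' @ 4: {3,4,5,6}
'e' @ 5: {1,7}  ✓accept
after full input: {1,7}  (accept=1 in)

Answer: ACCEPT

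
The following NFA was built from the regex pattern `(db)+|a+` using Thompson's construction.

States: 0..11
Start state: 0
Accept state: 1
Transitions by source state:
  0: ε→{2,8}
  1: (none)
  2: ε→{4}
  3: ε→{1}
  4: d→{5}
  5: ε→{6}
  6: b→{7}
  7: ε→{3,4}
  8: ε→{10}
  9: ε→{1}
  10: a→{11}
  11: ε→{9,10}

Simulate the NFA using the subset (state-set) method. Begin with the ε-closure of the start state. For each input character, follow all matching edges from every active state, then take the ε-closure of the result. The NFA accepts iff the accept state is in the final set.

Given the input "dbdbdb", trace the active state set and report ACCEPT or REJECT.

Answer: ACCEPT

Derivation:
start: ε-closure({0}) = {0,2,4,8,10}
'd' @ 1: {5,6}
'b' @ 2: {1,3,4,7}  (accept∈set)
'd' @ 3: {5,6}
'b' @ 4: {1,3,4,7}  (accept∈set)
'd' @ 5: {5,6}
'b' @ 6: {1,3,4,7}  (accept∈set)
end set {1,3,4,7} — state 1 in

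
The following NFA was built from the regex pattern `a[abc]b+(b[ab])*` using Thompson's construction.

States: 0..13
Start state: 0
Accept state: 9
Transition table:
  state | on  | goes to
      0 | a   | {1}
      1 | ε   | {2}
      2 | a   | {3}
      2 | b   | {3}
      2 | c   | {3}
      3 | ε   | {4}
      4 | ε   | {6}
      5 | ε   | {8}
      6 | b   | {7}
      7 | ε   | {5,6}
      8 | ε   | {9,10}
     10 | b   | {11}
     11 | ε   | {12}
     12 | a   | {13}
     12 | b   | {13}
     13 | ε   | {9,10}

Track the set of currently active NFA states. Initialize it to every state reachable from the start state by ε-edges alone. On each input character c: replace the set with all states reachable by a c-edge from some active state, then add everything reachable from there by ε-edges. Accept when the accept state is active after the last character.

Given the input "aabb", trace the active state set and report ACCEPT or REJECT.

Answer: ACCEPT

Derivation:
start: ε-closure({0}) = {0}
'a' @ 1: {1,2}
'a' @ 2: {3,4,6}
'b' @ 3: {5,6,7,8,9,10}  [accepting]
'b' @ 4: {5,6,7,8,9,10,11,12}  [accepting]
end set {5,6,7,8,9,10,11,12} — state 9 in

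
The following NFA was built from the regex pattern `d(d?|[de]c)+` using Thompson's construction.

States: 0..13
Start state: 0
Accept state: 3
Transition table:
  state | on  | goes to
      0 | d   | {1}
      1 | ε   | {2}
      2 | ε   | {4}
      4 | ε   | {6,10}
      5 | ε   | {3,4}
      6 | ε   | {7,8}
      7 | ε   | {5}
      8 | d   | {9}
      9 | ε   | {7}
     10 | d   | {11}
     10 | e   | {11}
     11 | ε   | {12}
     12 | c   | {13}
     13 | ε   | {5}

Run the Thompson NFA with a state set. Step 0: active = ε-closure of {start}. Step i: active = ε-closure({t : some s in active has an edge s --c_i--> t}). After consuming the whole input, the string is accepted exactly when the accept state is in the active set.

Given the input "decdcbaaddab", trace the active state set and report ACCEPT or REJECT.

start: ε-closure({0}) = {0}
'd' @ 1: {1,2,3,4,5,6,7,8,10}  ✓accept
'e' @ 2: {11,12}
'c' @ 3: {3,4,5,6,7,8,10,13}  ✓accept
'd' @ 4: {3,4,5,6,7,8,9,10,11,12}  ✓accept
'c' @ 5: {3,4,5,6,7,8,10,13}  ✓accept
'b' @ 6: {}  — state set empty
rest 'aaddab' ignored (set empty)
after full input: {}  (accept=3 not in)

Answer: REJECT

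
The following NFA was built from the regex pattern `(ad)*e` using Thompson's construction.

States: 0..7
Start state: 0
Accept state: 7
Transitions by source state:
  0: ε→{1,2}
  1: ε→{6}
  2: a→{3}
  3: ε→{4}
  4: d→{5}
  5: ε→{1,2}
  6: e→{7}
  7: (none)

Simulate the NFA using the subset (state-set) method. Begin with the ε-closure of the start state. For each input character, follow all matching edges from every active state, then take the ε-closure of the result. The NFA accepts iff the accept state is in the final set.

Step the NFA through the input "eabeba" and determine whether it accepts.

initial (ε-close {0}): {0,1,2,6}
'e' @ 1: {7}  (accept∈set)
'a' @ 2: {}  — no active states
rest 'beba' ignored (set empty)
after full input: {}  (accept=7 not in)

Answer: REJECT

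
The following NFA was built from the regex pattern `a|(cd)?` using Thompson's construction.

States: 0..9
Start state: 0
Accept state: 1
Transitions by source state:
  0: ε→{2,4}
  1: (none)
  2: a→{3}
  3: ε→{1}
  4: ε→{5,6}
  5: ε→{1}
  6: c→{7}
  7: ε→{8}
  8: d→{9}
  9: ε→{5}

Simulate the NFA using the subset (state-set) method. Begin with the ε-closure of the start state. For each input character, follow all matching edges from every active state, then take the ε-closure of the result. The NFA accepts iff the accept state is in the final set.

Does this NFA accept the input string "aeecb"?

Answer: REJECT

Steps:
start: ε-closure({0}) = {0,1,2,4,5,6}
'a' @ 1: {1,3}  ✓accept
'e' @ 2: {}  — dead — no transitions
rest 'ecb' ignored (set empty)
after full input: {}  (accept=1 not in)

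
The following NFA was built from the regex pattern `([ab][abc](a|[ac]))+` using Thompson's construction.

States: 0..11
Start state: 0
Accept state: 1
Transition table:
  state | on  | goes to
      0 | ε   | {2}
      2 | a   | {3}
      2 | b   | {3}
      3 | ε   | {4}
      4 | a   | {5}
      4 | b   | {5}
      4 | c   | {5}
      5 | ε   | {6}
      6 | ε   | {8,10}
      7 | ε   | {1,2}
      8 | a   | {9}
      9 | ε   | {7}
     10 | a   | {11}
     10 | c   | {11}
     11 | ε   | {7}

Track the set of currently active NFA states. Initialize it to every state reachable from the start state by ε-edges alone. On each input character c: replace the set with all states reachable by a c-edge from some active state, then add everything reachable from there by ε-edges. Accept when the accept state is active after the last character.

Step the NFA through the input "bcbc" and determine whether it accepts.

Answer: REJECT

Derivation:
initial (ε-close {0}): {0,2}
'b' @ 1: {3,4}
'c' @ 2: {5,6,8,10}
'b' @ 3: {}  — state set empty
rest 'c' ignored (set empty)
end set {} — state 1 not in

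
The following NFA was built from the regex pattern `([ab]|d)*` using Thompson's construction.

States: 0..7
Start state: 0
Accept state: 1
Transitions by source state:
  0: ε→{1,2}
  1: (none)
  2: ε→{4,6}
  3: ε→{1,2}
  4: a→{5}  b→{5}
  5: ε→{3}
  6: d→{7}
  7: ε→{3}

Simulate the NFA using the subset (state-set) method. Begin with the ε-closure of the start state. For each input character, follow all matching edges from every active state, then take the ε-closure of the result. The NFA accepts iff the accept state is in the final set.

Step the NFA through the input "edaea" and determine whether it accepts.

initial (ε-close {0}): {0,1,2,4,6}
'e' @ 1: {}  — no active states
rest 'daea' ignored (set empty)
after full input: {}  (accept=1 not in)

Answer: REJECT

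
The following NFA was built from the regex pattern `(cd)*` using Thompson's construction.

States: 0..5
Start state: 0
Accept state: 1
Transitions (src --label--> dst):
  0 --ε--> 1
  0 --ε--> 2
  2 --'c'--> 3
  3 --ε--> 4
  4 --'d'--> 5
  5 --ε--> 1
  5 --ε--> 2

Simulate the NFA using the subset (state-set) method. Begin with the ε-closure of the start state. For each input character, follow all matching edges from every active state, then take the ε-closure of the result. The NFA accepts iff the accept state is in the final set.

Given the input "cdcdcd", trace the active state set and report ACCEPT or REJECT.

Answer: ACCEPT

Trace:
S₀ = ε-closure({0}) = {0,1,2}
'c' @ 1: {3,4}
'd' @ 2: {1,2,5}  [accepting]
'c' @ 3: {3,4}
'd' @ 4: {1,2,5}  [accepting]
'c' @ 5: {3,4}
'd' @ 6: {1,2,5}  [accepting]
after full input: {1,2,5}  (accept=1 in)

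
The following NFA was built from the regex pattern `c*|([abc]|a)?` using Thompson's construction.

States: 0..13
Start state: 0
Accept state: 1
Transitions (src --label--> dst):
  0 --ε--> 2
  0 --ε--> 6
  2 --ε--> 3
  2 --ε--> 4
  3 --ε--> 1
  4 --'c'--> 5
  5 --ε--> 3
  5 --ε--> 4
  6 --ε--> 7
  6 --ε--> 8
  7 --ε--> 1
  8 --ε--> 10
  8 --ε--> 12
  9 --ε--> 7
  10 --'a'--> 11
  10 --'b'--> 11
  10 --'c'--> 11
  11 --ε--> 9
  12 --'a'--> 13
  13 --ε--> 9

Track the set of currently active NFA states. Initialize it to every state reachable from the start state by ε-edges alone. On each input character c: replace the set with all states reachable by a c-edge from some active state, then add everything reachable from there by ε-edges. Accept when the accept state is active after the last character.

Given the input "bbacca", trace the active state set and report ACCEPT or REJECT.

Answer: REJECT

Steps:
initial (ε-close {0}): {0,1,2,3,4,6,7,8,10,12}
'b' @ 1: {1,7,9,11}  (accept∈set)
'b' @ 2: {}  — state set empty
rest 'acca' ignored (set empty)
final: {}; accept 1 not in set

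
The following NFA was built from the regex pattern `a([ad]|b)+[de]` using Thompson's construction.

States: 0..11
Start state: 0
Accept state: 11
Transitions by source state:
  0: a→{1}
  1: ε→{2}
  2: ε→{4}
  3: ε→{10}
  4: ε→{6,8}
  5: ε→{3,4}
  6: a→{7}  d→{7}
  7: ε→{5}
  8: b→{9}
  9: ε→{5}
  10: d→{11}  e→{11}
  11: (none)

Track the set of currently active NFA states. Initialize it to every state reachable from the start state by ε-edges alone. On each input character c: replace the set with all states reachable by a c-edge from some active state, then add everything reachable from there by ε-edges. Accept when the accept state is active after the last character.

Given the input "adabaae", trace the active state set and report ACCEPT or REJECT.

Answer: ACCEPT

Derivation:
initial (ε-close {0}): {0}
'a' @ 1: {1,2,4,6,8}
'd' @ 2: {3,4,5,6,7,8,10}
'a' @ 3: {3,4,5,6,7,8,10}
'b' @ 4: {3,4,5,6,8,9,10}
'a' @ 5: {3,4,5,6,7,8,10}
'a' @ 6: {3,4,5,6,7,8,10}
'e' @ 7: {11}  [accepting]
after full input: {11}  (accept=11 in)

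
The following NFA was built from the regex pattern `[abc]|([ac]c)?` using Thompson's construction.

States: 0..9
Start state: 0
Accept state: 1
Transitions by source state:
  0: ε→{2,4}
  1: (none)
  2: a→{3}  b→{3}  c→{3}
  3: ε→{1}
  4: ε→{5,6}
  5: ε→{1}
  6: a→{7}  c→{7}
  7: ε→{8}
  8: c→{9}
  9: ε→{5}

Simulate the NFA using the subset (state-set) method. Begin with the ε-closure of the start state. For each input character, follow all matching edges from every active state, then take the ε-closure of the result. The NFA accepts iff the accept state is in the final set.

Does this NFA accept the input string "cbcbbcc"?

start: ε-closure({0}) = {0,1,2,4,5,6}
'c' @ 1: {1,3,7,8}  ✓accept
'b' @ 2: {}  — state set empty
rest 'cbbcc' ignored (set empty)
end set {} — state 1 not in

Answer: REJECT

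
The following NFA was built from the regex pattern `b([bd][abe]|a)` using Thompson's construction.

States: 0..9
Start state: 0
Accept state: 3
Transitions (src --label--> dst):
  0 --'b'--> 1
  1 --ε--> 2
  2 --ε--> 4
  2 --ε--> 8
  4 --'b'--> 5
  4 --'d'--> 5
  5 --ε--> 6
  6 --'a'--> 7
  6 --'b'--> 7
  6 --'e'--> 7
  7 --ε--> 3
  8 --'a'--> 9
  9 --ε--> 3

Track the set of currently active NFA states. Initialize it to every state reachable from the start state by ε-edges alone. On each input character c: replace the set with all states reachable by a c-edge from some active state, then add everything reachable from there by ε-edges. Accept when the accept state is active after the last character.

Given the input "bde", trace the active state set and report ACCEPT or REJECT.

initial (ε-close {0}): {0}
'b' @ 1: {1,2,4,8}
'd' @ 2: {5,6}
'e' @ 3: {3,7}  (accept∈set)
final: {3,7}; accept 3 in set

Answer: ACCEPT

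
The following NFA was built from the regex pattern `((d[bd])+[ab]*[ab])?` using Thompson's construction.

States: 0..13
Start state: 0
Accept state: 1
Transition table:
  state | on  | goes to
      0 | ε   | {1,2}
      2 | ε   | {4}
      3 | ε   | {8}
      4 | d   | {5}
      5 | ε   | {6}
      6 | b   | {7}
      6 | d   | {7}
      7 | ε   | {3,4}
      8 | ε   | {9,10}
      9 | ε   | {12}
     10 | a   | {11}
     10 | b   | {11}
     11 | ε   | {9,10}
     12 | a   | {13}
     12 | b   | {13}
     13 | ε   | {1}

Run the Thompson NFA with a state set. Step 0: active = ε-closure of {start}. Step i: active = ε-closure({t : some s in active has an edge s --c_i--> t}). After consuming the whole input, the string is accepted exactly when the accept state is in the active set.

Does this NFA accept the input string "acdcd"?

start: ε-closure({0}) = {0,1,2,4}
'a' @ 1: {}  — dead — no transitions
rest 'cdcd' ignored (set empty)
final: {}; accept 1 not in set

Answer: REJECT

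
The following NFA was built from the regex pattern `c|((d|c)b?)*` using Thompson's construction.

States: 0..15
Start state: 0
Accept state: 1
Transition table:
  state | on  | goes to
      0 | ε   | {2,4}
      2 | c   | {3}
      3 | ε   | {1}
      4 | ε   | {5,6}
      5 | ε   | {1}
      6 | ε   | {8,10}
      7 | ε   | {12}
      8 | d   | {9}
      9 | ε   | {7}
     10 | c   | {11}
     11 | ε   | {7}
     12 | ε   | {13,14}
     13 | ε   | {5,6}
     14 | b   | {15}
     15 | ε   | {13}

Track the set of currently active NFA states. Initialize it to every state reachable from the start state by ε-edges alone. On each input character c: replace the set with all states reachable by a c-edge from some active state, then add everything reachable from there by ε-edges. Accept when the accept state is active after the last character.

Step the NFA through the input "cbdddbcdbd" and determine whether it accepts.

Answer: ACCEPT

Trace:
initial (ε-close {0}): {0,1,2,4,5,6,8,10}
'c' @ 1: {1,3,5,6,7,8,10,11,12,13,14}  (accept∈set)
'b' @ 2: {1,5,6,8,10,13,15}  (accept∈set)
'd' @ 3: {1,5,6,7,8,9,10,12,13,14}  (accept∈set)
'd' @ 4: {1,5,6,7,8,9,10,12,13,14}  (accept∈set)
'd' @ 5: {1,5,6,7,8,9,10,12,13,14}  (accept∈set)
'b' @ 6: {1,5,6,8,10,13,15}  (accept∈set)
'c' @ 7: {1,5,6,7,8,10,11,12,13,14}  (accept∈set)
'd' @ 8: {1,5,6,7,8,9,10,12,13,14}  (accept∈set)
'b' @ 9: {1,5,6,8,10,13,15}  (accept∈set)
'd' @ 10: {1,5,6,7,8,9,10,12,13,14}  (accept∈set)
final: {1,5,6,7,8,9,10,12,13,14}; accept 1 in set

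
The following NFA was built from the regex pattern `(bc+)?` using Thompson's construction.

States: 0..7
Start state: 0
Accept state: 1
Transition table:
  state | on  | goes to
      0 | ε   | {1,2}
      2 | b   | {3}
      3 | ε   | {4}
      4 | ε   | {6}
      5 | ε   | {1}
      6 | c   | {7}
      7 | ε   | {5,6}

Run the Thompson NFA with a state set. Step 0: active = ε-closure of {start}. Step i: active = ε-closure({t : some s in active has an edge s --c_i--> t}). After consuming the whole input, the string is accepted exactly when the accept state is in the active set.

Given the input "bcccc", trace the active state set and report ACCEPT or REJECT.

initial (ε-close {0}): {0,1,2}
'b' @ 1: {3,4,6}
'c' @ 2: {1,5,6,7}  (accept∈set)
'c' @ 3: {1,5,6,7}  (accept∈set)
'c' @ 4: {1,5,6,7}  (accept∈set)
'c' @ 5: {1,5,6,7}  (accept∈set)
end set {1,5,6,7} — state 1 in

Answer: ACCEPT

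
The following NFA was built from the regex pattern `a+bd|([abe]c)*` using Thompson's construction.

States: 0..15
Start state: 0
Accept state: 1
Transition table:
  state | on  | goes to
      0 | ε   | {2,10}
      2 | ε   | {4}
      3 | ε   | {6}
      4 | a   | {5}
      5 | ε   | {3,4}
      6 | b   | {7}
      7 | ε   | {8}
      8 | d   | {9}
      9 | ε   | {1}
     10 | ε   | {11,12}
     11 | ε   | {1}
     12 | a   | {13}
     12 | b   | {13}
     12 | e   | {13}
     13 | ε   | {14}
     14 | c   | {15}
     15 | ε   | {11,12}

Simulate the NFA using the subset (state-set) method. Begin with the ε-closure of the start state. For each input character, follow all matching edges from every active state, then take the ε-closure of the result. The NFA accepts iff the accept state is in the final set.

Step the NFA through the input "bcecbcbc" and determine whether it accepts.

Answer: ACCEPT

Steps:
start: ε-closure({0}) = {0,1,2,4,10,11,12}
'b' @ 1: {13,14}
'c' @ 2: {1,11,12,15}  [accepting]
'e' @ 3: {13,14}
'c' @ 4: {1,11,12,15}  [accepting]
'b' @ 5: {13,14}
'c' @ 6: {1,11,12,15}  [accepting]
'b' @ 7: {13,14}
'c' @ 8: {1,11,12,15}  [accepting]
end set {1,11,12,15} — state 1 in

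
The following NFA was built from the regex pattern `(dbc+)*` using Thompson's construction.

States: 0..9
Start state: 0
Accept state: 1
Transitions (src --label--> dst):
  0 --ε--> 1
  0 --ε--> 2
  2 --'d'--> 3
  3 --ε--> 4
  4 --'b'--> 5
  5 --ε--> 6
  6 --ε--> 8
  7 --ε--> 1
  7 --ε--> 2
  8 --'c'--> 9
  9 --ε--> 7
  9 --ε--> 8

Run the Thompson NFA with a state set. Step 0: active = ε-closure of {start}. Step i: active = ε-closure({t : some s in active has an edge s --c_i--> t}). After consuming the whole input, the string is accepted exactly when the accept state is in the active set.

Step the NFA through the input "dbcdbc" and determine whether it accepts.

start: ε-closure({0}) = {0,1,2}
'd' @ 1: {3,4}
'b' @ 2: {5,6,8}
'c' @ 3: {1,2,7,8,9}  (accept∈set)
'd' @ 4: {3,4}
'b' @ 5: {5,6,8}
'c' @ 6: {1,2,7,8,9}  (accept∈set)
final: {1,2,7,8,9}; accept 1 in set

Answer: ACCEPT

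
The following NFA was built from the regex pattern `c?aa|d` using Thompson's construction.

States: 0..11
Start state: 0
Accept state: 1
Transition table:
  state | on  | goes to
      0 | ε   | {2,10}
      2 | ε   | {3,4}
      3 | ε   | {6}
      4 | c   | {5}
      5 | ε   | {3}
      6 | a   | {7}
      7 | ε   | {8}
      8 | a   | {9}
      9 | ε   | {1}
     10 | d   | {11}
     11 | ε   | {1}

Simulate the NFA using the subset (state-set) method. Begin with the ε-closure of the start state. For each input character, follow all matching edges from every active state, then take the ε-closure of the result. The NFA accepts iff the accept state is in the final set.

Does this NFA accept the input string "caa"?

Answer: ACCEPT

Derivation:
S₀ = ε-closure({0}) = {0,2,3,4,6,10}
'c' @ 1: {3,5,6}
'a' @ 2: {7,8}
'a' @ 3: {1,9}  (accept∈set)
final: {1,9}; accept 1 in set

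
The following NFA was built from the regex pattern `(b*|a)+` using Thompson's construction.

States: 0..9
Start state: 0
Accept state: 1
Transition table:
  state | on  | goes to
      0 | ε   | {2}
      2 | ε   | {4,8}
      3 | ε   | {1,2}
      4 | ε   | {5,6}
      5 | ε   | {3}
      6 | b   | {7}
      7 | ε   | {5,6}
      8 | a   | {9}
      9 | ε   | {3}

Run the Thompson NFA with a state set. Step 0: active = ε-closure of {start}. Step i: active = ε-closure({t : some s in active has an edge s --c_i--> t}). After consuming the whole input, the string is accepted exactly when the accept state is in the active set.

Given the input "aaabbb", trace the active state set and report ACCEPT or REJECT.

initial (ε-close {0}): {0,1,2,3,4,5,6,8}
'a' @ 1: {1,2,3,4,5,6,8,9}  ✓accept
'a' @ 2: {1,2,3,4,5,6,8,9}  ✓accept
'a' @ 3: {1,2,3,4,5,6,8,9}  ✓accept
'b' @ 4: {1,2,3,4,5,6,7,8}  ✓accept
'b' @ 5: {1,2,3,4,5,6,7,8}  ✓accept
'b' @ 6: {1,2,3,4,5,6,7,8}  ✓accept
after full input: {1,2,3,4,5,6,7,8}  (accept=1 in)

Answer: ACCEPT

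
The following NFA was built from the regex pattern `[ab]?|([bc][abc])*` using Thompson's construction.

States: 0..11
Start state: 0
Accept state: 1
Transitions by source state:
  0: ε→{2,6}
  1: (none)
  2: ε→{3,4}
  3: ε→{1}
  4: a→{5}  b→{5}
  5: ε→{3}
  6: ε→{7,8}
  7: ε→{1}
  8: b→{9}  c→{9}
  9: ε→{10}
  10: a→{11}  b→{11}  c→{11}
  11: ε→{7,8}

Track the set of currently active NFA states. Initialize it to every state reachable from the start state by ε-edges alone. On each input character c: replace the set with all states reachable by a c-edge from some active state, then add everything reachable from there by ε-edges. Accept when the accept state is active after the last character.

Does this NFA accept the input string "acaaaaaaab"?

Answer: REJECT

Trace:
start: ε-closure({0}) = {0,1,2,3,4,6,7,8}
'a' @ 1: {1,3,5}  (accept∈set)
'c' @ 2: {}  — no active states
rest 'aaaaaaab' ignored (set empty)
final: {}; accept 1 not in set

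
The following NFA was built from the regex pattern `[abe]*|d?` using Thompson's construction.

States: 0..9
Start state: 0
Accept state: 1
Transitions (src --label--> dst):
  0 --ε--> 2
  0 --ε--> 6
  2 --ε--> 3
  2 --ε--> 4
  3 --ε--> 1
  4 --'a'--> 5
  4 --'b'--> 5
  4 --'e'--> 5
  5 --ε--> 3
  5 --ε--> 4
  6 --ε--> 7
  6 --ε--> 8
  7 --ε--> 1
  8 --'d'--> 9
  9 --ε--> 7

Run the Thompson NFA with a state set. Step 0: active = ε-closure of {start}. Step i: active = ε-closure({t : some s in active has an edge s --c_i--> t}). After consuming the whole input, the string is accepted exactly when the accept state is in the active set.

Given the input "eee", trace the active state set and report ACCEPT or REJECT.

Answer: ACCEPT

Steps:
S₀ = ε-closure({0}) = {0,1,2,3,4,6,7,8}
'e' @ 1: {1,3,4,5}  [accepting]
'e' @ 2: {1,3,4,5}  [accepting]
'e' @ 3: {1,3,4,5}  [accepting]
final: {1,3,4,5}; accept 1 in set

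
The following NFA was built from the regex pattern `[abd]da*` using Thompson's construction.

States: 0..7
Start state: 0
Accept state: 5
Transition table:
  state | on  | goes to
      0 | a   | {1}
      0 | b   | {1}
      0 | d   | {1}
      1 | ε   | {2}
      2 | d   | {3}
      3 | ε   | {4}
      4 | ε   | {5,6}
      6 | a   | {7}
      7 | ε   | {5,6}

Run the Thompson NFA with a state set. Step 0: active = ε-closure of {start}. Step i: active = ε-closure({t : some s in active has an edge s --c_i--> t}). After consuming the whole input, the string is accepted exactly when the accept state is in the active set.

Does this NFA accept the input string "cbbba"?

Answer: REJECT

Derivation:
initial (ε-close {0}): {0}
'c' @ 1: {}  — dead — no transitions
rest 'bbba' ignored (set empty)
final: {}; accept 5 not in set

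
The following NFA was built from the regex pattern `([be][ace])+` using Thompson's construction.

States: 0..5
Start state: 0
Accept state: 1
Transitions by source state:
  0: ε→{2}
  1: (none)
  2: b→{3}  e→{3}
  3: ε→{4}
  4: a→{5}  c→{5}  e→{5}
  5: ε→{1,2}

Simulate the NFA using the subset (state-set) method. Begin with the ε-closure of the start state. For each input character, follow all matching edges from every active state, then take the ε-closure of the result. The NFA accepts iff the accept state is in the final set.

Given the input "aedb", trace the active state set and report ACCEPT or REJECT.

initial (ε-close {0}): {0,2}
'a' @ 1: {}  — dead — no transitions
rest 'edb' ignored (set empty)
after full input: {}  (accept=1 not in)

Answer: REJECT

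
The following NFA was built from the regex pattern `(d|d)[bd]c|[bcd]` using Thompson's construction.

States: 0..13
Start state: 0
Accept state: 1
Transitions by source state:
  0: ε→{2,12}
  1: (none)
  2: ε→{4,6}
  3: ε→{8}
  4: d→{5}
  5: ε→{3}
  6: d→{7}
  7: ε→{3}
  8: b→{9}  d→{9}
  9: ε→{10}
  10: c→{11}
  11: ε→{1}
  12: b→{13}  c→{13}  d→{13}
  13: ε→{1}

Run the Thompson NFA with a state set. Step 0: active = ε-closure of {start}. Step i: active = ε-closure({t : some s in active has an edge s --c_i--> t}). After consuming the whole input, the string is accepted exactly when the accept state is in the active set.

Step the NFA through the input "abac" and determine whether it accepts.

Answer: REJECT

Derivation:
initial (ε-close {0}): {0,2,4,6,12}
'a' @ 1: {}  — no active states
rest 'bac' ignored (set empty)
final: {}; accept 1 not in set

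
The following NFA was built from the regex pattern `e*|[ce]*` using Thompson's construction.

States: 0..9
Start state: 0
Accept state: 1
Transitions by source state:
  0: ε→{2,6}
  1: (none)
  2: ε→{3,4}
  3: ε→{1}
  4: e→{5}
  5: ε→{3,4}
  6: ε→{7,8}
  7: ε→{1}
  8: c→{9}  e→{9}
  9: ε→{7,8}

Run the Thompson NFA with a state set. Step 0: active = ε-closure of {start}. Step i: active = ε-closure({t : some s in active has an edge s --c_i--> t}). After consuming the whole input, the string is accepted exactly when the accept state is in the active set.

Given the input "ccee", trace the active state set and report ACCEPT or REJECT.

Answer: ACCEPT

Steps:
initial (ε-close {0}): {0,1,2,3,4,6,7,8}
'c' @ 1: {1,7,8,9}  [accepting]
'c' @ 2: {1,7,8,9}  [accepting]
'e' @ 3: {1,7,8,9}  [accepting]
'e' @ 4: {1,7,8,9}  [accepting]
end set {1,7,8,9} — state 1 in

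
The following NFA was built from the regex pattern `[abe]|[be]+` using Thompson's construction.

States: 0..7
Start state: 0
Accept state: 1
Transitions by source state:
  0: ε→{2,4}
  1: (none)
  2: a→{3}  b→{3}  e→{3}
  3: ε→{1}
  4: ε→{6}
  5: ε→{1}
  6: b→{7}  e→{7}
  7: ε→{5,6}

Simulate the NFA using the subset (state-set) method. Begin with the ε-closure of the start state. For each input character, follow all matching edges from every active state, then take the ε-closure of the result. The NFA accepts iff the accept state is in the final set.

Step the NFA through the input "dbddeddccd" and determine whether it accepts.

start: ε-closure({0}) = {0,2,4,6}
'd' @ 1: {}  — no active states
rest 'bddeddccd' ignored (set empty)
after full input: {}  (accept=1 not in)

Answer: REJECT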